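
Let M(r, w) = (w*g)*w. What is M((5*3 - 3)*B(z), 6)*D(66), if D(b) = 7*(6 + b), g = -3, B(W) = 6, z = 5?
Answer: -54432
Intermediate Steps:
M(r, w) = -3*w² (M(r, w) = (w*(-3))*w = (-3*w)*w = -3*w²)
D(b) = 42 + 7*b
M((5*3 - 3)*B(z), 6)*D(66) = (-3*6²)*(42 + 7*66) = (-3*36)*(42 + 462) = -108*504 = -54432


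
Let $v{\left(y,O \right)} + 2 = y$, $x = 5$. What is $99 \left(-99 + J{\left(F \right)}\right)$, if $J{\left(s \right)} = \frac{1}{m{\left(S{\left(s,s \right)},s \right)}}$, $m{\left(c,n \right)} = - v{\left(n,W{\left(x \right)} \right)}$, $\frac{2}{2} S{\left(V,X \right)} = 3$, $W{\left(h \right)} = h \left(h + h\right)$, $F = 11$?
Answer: $-9812$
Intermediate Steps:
$W{\left(h \right)} = 2 h^{2}$ ($W{\left(h \right)} = h 2 h = 2 h^{2}$)
$v{\left(y,O \right)} = -2 + y$
$S{\left(V,X \right)} = 3$
$m{\left(c,n \right)} = 2 - n$ ($m{\left(c,n \right)} = - (-2 + n) = 2 - n$)
$J{\left(s \right)} = \frac{1}{2 - s}$
$99 \left(-99 + J{\left(F \right)}\right) = 99 \left(-99 - \frac{1}{-2 + 11}\right) = 99 \left(-99 - \frac{1}{9}\right) = 99 \left(- \frac{892}{9}\right) = -9812$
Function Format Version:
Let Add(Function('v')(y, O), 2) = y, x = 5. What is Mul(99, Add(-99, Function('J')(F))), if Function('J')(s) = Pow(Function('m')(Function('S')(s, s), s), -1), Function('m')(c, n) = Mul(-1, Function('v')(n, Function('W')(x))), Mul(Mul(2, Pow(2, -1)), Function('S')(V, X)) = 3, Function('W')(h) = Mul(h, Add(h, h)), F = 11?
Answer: -9812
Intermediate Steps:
Function('W')(h) = Mul(2, Pow(h, 2)) (Function('W')(h) = Mul(h, Mul(2, h)) = Mul(2, Pow(h, 2)))
Function('v')(y, O) = Add(-2, y)
Function('S')(V, X) = 3
Function('m')(c, n) = Add(2, Mul(-1, n)) (Function('m')(c, n) = Mul(-1, Add(-2, n)) = Add(2, Mul(-1, n)))
Function('J')(s) = Pow(Add(2, Mul(-1, s)), -1)
Mul(99, Add(-99, Function('J')(F))) = Mul(99, Add(-99, Mul(-1, Pow(Add(-2, 11), -1)))) = Mul(99, Add(-99, Mul(-1, Pow(9, -1)))) = Mul(99, Add(-99, Mul(-1, Rational(1, 9)))) = Mul(99, Add(-99, Rational(-1, 9))) = Mul(99, Rational(-892, 9)) = -9812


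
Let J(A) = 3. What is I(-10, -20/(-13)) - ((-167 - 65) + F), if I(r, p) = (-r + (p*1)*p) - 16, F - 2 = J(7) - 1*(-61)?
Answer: 27440/169 ≈ 162.37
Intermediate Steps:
F = 66 (F = 2 + (3 - 1*(-61)) = 2 + (3 + 61) = 2 + 64 = 66)
I(r, p) = -16 + p² - r (I(r, p) = (-r + p*p) - 16 = (-r + p²) - 16 = (p² - r) - 16 = -16 + p² - r)
I(-10, -20/(-13)) - ((-167 - 65) + F) = (-16 + (-20/(-13))² - 1*(-10)) - ((-167 - 65) + 66) = (-16 + (-20*(-1/13))² + 10) - (-232 + 66) = (-16 + (20/13)² + 10) - 1*(-166) = (-16 + 400/169 + 10) + 166 = -614/169 + 166 = 27440/169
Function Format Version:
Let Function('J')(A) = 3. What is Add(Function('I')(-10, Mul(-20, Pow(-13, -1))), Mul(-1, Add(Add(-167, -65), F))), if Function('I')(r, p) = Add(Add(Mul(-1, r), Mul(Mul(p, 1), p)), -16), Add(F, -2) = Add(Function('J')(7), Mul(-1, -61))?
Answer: Rational(27440, 169) ≈ 162.37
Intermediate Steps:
F = 66 (F = Add(2, Add(3, Mul(-1, -61))) = Add(2, Add(3, 61)) = Add(2, 64) = 66)
Function('I')(r, p) = Add(-16, Pow(p, 2), Mul(-1, r)) (Function('I')(r, p) = Add(Add(Mul(-1, r), Mul(p, p)), -16) = Add(Add(Mul(-1, r), Pow(p, 2)), -16) = Add(Add(Pow(p, 2), Mul(-1, r)), -16) = Add(-16, Pow(p, 2), Mul(-1, r)))
Add(Function('I')(-10, Mul(-20, Pow(-13, -1))), Mul(-1, Add(Add(-167, -65), F))) = Add(Add(-16, Pow(Mul(-20, Pow(-13, -1)), 2), Mul(-1, -10)), Mul(-1, Add(Add(-167, -65), 66))) = Add(Add(-16, Pow(Mul(-20, Rational(-1, 13)), 2), 10), Mul(-1, Add(-232, 66))) = Add(Add(-16, Pow(Rational(20, 13), 2), 10), Mul(-1, -166)) = Add(Add(-16, Rational(400, 169), 10), 166) = Add(Rational(-614, 169), 166) = Rational(27440, 169)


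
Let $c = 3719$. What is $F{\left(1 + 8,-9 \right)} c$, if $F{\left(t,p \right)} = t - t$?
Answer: $0$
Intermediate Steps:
$F{\left(t,p \right)} = 0$
$F{\left(1 + 8,-9 \right)} c = 0 \cdot 3719 = 0$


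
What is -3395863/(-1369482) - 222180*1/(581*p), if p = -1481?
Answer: 460897026229/168340835886 ≈ 2.7379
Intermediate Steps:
-3395863/(-1369482) - 222180*1/(581*p) = -3395863/(-1369482) - 222180/((-1481*581)) = -3395863*(-1/1369482) - 222180/(-860461) = 3395863/1369482 - 222180*(-1/860461) = 3395863/1369482 + 31740/122923 = 460897026229/168340835886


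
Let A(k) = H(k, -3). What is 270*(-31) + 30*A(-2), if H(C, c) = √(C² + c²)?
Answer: -8370 + 30*√13 ≈ -8261.8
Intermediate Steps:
A(k) = √(9 + k²) (A(k) = √(k² + (-3)²) = √(k² + 9) = √(9 + k²))
270*(-31) + 30*A(-2) = 270*(-31) + 30*√(9 + (-2)²) = -8370 + 30*√(9 + 4) = -8370 + 30*√13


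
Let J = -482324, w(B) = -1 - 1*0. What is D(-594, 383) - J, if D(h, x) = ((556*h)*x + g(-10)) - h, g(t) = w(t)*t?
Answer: -126008184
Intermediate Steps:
w(B) = -1 (w(B) = -1 + 0 = -1)
g(t) = -t
D(h, x) = 10 - h + 556*h*x (D(h, x) = ((556*h)*x - 1*(-10)) - h = (556*h*x + 10) - h = (10 + 556*h*x) - h = 10 - h + 556*h*x)
D(-594, 383) - J = (10 - 1*(-594) + 556*(-594)*383) - 1*(-482324) = (10 + 594 - 126491112) + 482324 = -126490508 + 482324 = -126008184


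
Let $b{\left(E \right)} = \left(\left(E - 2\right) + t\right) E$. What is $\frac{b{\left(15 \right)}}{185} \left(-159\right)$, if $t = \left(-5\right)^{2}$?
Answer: $- \frac{18126}{37} \approx -489.89$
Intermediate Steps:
$t = 25$
$b{\left(E \right)} = E \left(23 + E\right)$ ($b{\left(E \right)} = \left(\left(E - 2\right) + 25\right) E = \left(\left(-2 + E\right) + 25\right) E = \left(23 + E\right) E = E \left(23 + E\right)$)
$\frac{b{\left(15 \right)}}{185} \left(-159\right) = \frac{15 \left(23 + 15\right)}{185} \left(-159\right) = 15 \cdot 38 \cdot \frac{1}{185} \left(-159\right) = 570 \cdot \frac{1}{185} \left(-159\right) = \frac{114}{37} \left(-159\right) = - \frac{18126}{37}$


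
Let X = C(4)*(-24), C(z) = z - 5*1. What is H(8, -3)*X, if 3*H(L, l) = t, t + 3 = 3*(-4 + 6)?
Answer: 24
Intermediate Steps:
C(z) = -5 + z (C(z) = z - 5 = -5 + z)
t = 3 (t = -3 + 3*(-4 + 6) = -3 + 3*2 = -3 + 6 = 3)
H(L, l) = 1 (H(L, l) = (⅓)*3 = 1)
X = 24 (X = (-5 + 4)*(-24) = -1*(-24) = 24)
H(8, -3)*X = 1*24 = 24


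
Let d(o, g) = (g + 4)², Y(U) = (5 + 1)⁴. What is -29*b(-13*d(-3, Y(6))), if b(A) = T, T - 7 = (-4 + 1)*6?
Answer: 319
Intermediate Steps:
Y(U) = 1296 (Y(U) = 6⁴ = 1296)
d(o, g) = (4 + g)²
T = -11 (T = 7 + (-4 + 1)*6 = 7 - 3*6 = 7 - 18 = -11)
b(A) = -11
-29*b(-13*d(-3, Y(6))) = -29*(-11) = 319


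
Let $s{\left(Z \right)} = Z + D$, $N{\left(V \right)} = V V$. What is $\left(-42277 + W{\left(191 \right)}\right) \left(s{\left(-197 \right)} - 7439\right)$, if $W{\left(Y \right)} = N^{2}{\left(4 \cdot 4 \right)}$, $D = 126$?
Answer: $-174675090$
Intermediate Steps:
$N{\left(V \right)} = V^{2}$
$s{\left(Z \right)} = 126 + Z$ ($s{\left(Z \right)} = Z + 126 = 126 + Z$)
$W{\left(Y \right)} = 65536$ ($W{\left(Y \right)} = \left(\left(4 \cdot 4\right)^{2}\right)^{2} = \left(16^{2}\right)^{2} = 256^{2} = 65536$)
$\left(-42277 + W{\left(191 \right)}\right) \left(s{\left(-197 \right)} - 7439\right) = \left(-42277 + 65536\right) \left(\left(126 - 197\right) - 7439\right) = 23259 \left(-71 - 7439\right) = 23259 \left(-7510\right) = -174675090$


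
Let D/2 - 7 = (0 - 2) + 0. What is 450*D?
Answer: 4500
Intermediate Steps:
D = 10 (D = 14 + 2*((0 - 2) + 0) = 14 + 2*(-2 + 0) = 14 + 2*(-2) = 14 - 4 = 10)
450*D = 450*10 = 4500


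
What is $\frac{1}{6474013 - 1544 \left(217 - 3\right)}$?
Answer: $\frac{1}{6143597} \approx 1.6277 \cdot 10^{-7}$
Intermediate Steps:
$\frac{1}{6474013 - 1544 \left(217 - 3\right)} = \frac{1}{6474013 - 330416} = \frac{1}{6143597}$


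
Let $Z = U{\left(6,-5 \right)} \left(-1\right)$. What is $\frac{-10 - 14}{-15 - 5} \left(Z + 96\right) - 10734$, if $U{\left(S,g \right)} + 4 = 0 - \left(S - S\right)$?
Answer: $-10614$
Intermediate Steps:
$U{\left(S,g \right)} = -4$ ($U{\left(S,g \right)} = -4 + \left(0 - \left(S - S\right)\right) = -4 + \left(0 - 0\right) = -4 + \left(0 + 0\right) = -4 + 0 = -4$)
$Z = 4$ ($Z = \left(-4\right) \left(-1\right) = 4$)
$\frac{-10 - 14}{-15 - 5} \left(Z + 96\right) - 10734 = \frac{-10 - 14}{-15 - 5} \left(4 + 96\right) - 10734 = - \frac{24}{-20} \cdot 100 - 10734 = \left(-24\right) \left(- \frac{1}{20}\right) 100 - 10734 = \frac{6}{5} \cdot 100 - 10734 = 120 - 10734 = -10614$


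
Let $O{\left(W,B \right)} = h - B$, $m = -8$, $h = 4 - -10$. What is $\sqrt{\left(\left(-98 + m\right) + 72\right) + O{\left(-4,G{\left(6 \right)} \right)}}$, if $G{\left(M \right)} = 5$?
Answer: $5 i \approx 5.0 i$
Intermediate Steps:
$h = 14$ ($h = 4 + 10 = 14$)
$O{\left(W,B \right)} = 14 - B$
$\sqrt{\left(\left(-98 + m\right) + 72\right) + O{\left(-4,G{\left(6 \right)} \right)}} = \sqrt{\left(\left(-98 - 8\right) + 72\right) + \left(14 - 5\right)} = \sqrt{\left(-106 + 72\right) + \left(14 - 5\right)} = \sqrt{-34 + 9} = \sqrt{-25} = 5 i$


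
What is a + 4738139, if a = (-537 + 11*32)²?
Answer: 4772364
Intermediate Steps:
a = 34225 (a = (-537 + 352)² = (-185)² = 34225)
a + 4738139 = 34225 + 4738139 = 4772364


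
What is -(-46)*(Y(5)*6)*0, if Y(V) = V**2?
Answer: 0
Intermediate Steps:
-(-46)*(Y(5)*6)*0 = -(-46)*(5**2*6)*0 = -(-46)*(25*6)*0 = -(-46)*150*0 = -(-46)*0 = -46*0 = 0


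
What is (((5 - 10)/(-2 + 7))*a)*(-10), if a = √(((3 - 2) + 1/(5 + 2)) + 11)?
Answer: 10*√595/7 ≈ 34.847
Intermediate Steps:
a = √595/7 (a = √((1 + 1/7) + 11) = √((1 + ⅐) + 11) = √(8/7 + 11) = √(85/7) = √595/7 ≈ 3.4847)
(((5 - 10)/(-2 + 7))*a)*(-10) = (((5 - 10)/(-2 + 7))*(√595/7))*(-10) = ((-5/5)*(√595/7))*(-10) = ((-5*⅕)*(√595/7))*(-10) = -√595/7*(-10) = 10*√595/7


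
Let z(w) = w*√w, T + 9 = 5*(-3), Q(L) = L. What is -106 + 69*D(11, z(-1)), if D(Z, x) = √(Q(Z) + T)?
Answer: -106 + 69*I*√13 ≈ -106.0 + 248.78*I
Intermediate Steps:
T = -24 (T = -9 + 5*(-3) = -9 - 15 = -24)
z(w) = w^(3/2)
D(Z, x) = √(-24 + Z) (D(Z, x) = √(Z - 24) = √(-24 + Z))
-106 + 69*D(11, z(-1)) = -106 + 69*√(-24 + 11) = -106 + 69*√(-13) = -106 + 69*(I*√13) = -106 + 69*I*√13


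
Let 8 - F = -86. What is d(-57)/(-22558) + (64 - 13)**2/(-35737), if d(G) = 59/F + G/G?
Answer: -5520763413/75778593124 ≈ -0.072854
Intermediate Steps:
F = 94 (F = 8 - 1*(-86) = 8 + 86 = 94)
d(G) = 153/94 (d(G) = 59/94 + G/G = 59*(1/94) + 1 = 59/94 + 1 = 153/94)
d(-57)/(-22558) + (64 - 13)**2/(-35737) = (153/94)/(-22558) + (64 - 13)**2/(-35737) = (153/94)*(-1/22558) + 51**2*(-1/35737) = -153/2120452 + 2601*(-1/35737) = -153/2120452 - 2601/35737 = -5520763413/75778593124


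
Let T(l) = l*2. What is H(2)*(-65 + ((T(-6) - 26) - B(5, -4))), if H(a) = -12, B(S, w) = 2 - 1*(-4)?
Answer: 1308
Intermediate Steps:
B(S, w) = 6 (B(S, w) = 2 + 4 = 6)
T(l) = 2*l
H(2)*(-65 + ((T(-6) - 26) - B(5, -4))) = -12*(-65 + ((2*(-6) - 26) - 1*6)) = -12*(-65 + ((-12 - 26) - 6)) = -12*(-65 + (-38 - 6)) = -12*(-65 - 44) = -12*(-109) = 1308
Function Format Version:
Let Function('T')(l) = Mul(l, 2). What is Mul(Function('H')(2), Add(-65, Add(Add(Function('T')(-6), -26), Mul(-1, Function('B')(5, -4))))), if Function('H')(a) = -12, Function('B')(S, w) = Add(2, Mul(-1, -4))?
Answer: 1308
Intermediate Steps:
Function('B')(S, w) = 6 (Function('B')(S, w) = Add(2, 4) = 6)
Function('T')(l) = Mul(2, l)
Mul(Function('H')(2), Add(-65, Add(Add(Function('T')(-6), -26), Mul(-1, Function('B')(5, -4))))) = Mul(-12, Add(-65, Add(Add(Mul(2, -6), -26), Mul(-1, 6)))) = Mul(-12, Add(-65, Add(Add(-12, -26), -6))) = Mul(-12, Add(-65, Add(-38, -6))) = Mul(-12, Add(-65, -44)) = Mul(-12, -109) = 1308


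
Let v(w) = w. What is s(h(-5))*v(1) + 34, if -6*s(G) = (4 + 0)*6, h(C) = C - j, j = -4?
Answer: 30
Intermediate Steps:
h(C) = 4 + C (h(C) = C - 1*(-4) = C + 4 = 4 + C)
s(G) = -4 (s(G) = -(4 + 0)*6/6 = -2*6/3 = -1/6*24 = -4)
s(h(-5))*v(1) + 34 = -4*1 + 34 = -4 + 34 = 30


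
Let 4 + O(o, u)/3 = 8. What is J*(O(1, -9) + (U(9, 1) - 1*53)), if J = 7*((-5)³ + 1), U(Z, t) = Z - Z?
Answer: 35588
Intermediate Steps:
O(o, u) = 12 (O(o, u) = -12 + 3*8 = -12 + 24 = 12)
U(Z, t) = 0
J = -868 (J = 7*(-125 + 1) = 7*(-124) = -868)
J*(O(1, -9) + (U(9, 1) - 1*53)) = -868*(12 + (0 - 1*53)) = -868*(12 + (0 - 53)) = -868*(12 - 53) = -868*(-41) = 35588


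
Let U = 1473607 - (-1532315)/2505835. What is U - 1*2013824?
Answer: -270738626776/501167 ≈ -5.4022e+5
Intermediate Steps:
U = 738523505832/501167 (U = 1473607 - (-1532315)/2505835 = 1473607 - 1*(-306463/501167) = 1473607 + 306463/501167 = 738523505832/501167 ≈ 1.4736e+6)
U - 1*2013824 = 738523505832/501167 - 1*2013824 = 738523505832/501167 - 2013824 = -270738626776/501167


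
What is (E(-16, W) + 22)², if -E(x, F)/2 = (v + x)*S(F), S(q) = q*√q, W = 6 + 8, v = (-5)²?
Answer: 889540 - 11088*√14 ≈ 8.4805e+5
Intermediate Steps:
v = 25
W = 14
S(q) = q^(3/2)
E(x, F) = -2*F^(3/2)*(25 + x) (E(x, F) = -2*(25 + x)*F^(3/2) = -2*F^(3/2)*(25 + x))
(E(-16, W) + 22)² = (2*14^(3/2)*(-25 - 1*(-16)) + 22)² = (2*(14*√14)*(-25 + 16) + 22)² = (2*(14*√14)*(-9) + 22)² = (-252*√14 + 22)² = (22 - 252*√14)²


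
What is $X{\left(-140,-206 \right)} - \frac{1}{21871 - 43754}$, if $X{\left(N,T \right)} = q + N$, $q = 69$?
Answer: $- \frac{1553692}{21883} \approx -71.0$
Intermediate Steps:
$X{\left(N,T \right)} = 69 + N$
$X{\left(-140,-206 \right)} - \frac{1}{21871 - 43754} = \left(69 - 140\right) - \frac{1}{21871 - 43754} = -71 - \frac{1}{-21883} = -71 - - \frac{1}{21883} = -71 + \frac{1}{21883} = - \frac{1553692}{21883}$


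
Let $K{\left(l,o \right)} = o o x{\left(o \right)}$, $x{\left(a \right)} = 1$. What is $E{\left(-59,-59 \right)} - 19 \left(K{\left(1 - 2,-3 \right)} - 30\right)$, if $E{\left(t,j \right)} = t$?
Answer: $340$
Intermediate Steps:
$K{\left(l,o \right)} = o^{2}$ ($K{\left(l,o \right)} = o o 1 = o^{2} \cdot 1 = o^{2}$)
$E{\left(-59,-59 \right)} - 19 \left(K{\left(1 - 2,-3 \right)} - 30\right) = -59 - 19 \left(\left(-3\right)^{2} - 30\right) = -59 - 19 \left(9 - 30\right) = -59 - 19 \left(-21\right) = -59 - -399 = -59 + 399 = 340$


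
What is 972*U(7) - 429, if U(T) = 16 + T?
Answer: 21927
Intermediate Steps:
972*U(7) - 429 = 972*(16 + 7) - 429 = 972*23 - 429 = 22356 - 429 = 21927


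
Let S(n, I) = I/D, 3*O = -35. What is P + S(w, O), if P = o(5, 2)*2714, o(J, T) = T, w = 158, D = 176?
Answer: 2865949/528 ≈ 5427.9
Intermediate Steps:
O = -35/3 (O = (⅓)*(-35) = -35/3 ≈ -11.667)
S(n, I) = I/176
P = 5428 (P = 2*2714 = 5428)
P + S(w, O) = 5428 + (1/176)*(-35/3) = 5428 - 35/528 = 2865949/528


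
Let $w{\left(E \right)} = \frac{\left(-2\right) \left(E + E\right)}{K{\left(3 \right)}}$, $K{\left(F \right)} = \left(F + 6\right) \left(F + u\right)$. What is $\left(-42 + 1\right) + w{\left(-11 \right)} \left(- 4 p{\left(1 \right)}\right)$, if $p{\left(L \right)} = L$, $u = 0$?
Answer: $- \frac{1283}{27} \approx -47.518$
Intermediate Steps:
$K{\left(F \right)} = F \left(6 + F\right)$ ($K{\left(F \right)} = \left(F + 6\right) \left(F + 0\right) = \left(6 + F\right) F = F \left(6 + F\right)$)
$w{\left(E \right)} = - \frac{4 E}{27}$ ($w{\left(E \right)} = \frac{\left(-2\right) \left(E + E\right)}{3 \left(6 + 3\right)} = \frac{\left(-2\right) 2 E}{3 \cdot 9} = \frac{\left(-4\right) E}{27} = - 4 E \frac{1}{27} = - \frac{4 E}{27}$)
$\left(-42 + 1\right) + w{\left(-11 \right)} \left(- 4 p{\left(1 \right)}\right) = \left(-42 + 1\right) + \left(- \frac{4}{27}\right) \left(-11\right) \left(\left(-4\right) 1\right) = -41 + \frac{44}{27} \left(-4\right) = -41 - \frac{176}{27} = - \frac{1283}{27}$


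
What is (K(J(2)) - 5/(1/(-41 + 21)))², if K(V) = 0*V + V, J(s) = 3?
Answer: 10609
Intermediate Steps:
K(V) = V (K(V) = 0 + V = V)
(K(J(2)) - 5/(1/(-41 + 21)))² = (3 - 5/(1/(-41 + 21)))² = (3 - 5/(1/(-20)))² = (3 - 5/(-1/20))² = (3 - 5*(-20))² = (3 + 100)² = 103² = 10609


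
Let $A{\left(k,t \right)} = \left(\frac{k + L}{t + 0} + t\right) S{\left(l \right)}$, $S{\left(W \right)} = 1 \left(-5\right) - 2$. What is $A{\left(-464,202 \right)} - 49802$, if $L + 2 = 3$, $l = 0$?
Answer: $- \frac{10342391}{202} \approx -51200.0$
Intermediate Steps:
$L = 1$ ($L = -2 + 3 = 1$)
$S{\left(W \right)} = -7$ ($S{\left(W \right)} = -5 - 2 = -7$)
$A{\left(k,t \right)} = - 7 t - \frac{7 \left(1 + k\right)}{t}$ ($A{\left(k,t \right)} = \left(\frac{k + 1}{t + 0} + t\right) \left(-7\right) = \left(\frac{1 + k}{t} + t\right) \left(-7\right) = \left(t + \frac{1 + k}{t}\right) \left(-7\right) = - 7 t - \frac{7 \left(1 + k\right)}{t}$)
$A{\left(-464,202 \right)} - 49802 = \frac{7 \left(-1 - -464 - 202^{2}\right)}{202} - 49802 = 7 \cdot \frac{1}{202} \left(-1 + 464 - 40804\right) - 49802 = 7 \cdot \frac{1}{202} \left(-40341\right) - 49802 = - \frac{282387}{202} - 49802 = - \frac{10342391}{202}$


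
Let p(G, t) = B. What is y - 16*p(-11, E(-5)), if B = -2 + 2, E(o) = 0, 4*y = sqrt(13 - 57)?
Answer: I*sqrt(11)/2 ≈ 1.6583*I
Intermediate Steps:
y = I*sqrt(11)/2 (y = sqrt(13 - 57)/4 = sqrt(-44)/4 = (2*I*sqrt(11))/4 = I*sqrt(11)/2 ≈ 1.6583*I)
B = 0
p(G, t) = 0
y - 16*p(-11, E(-5)) = I*sqrt(11)/2 - 16*0 = I*sqrt(11)/2 + 0 = I*sqrt(11)/2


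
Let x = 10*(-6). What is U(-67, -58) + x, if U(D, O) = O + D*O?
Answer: 3768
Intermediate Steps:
x = -60
U(-67, -58) + x = -58*(1 - 67) - 60 = -58*(-66) - 60 = 3828 - 60 = 3768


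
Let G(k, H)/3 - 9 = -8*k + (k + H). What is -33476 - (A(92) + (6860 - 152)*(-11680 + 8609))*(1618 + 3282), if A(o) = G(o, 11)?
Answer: 100950452524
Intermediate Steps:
G(k, H) = 27 - 21*k + 3*H (G(k, H) = 27 + 3*(-8*k + (k + H)) = 27 + 3*(-8*k + (H + k)) = 27 + 3*(H - 7*k) = 27 + (-21*k + 3*H) = 27 - 21*k + 3*H)
A(o) = 60 - 21*o (A(o) = 27 - 21*o + 3*11 = 27 - 21*o + 33 = 60 - 21*o)
-33476 - (A(92) + (6860 - 152)*(-11680 + 8609))*(1618 + 3282) = -33476 - ((60 - 21*92) + (6860 - 152)*(-11680 + 8609))*(1618 + 3282) = -33476 - ((60 - 1932) + 6708*(-3071))*4900 = -33476 - (-1872 - 20600268)*4900 = -33476 - (-20602140)*4900 = -33476 - 1*(-100950486000) = -33476 + 100950486000 = 100950452524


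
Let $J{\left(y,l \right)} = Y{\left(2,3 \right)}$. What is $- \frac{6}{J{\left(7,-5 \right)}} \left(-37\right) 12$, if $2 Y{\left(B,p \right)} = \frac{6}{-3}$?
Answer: $-2664$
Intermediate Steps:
$Y{\left(B,p \right)} = -1$ ($Y{\left(B,p \right)} = \frac{6 \frac{1}{-3}}{2} = \frac{6 \left(- \frac{1}{3}\right)}{2} = \frac{1}{2} \left(-2\right) = -1$)
$J{\left(y,l \right)} = -1$
$- \frac{6}{J{\left(7,-5 \right)}} \left(-37\right) 12 = - \frac{6}{-1} \left(-37\right) 12 = \left(-6\right) \left(-1\right) \left(-37\right) 12 = 6 \left(-37\right) 12 = \left(-222\right) 12 = -2664$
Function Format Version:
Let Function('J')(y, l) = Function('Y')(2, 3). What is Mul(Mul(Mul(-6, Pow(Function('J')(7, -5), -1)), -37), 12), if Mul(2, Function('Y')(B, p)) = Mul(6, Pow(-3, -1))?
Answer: -2664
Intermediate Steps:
Function('Y')(B, p) = -1 (Function('Y')(B, p) = Mul(Rational(1, 2), Mul(6, Pow(-3, -1))) = Mul(Rational(1, 2), Mul(6, Rational(-1, 3))) = Mul(Rational(1, 2), -2) = -1)
Function('J')(y, l) = -1
Mul(Mul(Mul(-6, Pow(Function('J')(7, -5), -1)), -37), 12) = Mul(Mul(Mul(-6, Pow(-1, -1)), -37), 12) = Mul(Mul(Mul(-6, -1), -37), 12) = Mul(Mul(6, -37), 12) = Mul(-222, 12) = -2664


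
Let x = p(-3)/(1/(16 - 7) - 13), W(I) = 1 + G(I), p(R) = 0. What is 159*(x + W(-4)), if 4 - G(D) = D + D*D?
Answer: -1113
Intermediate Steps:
G(D) = 4 - D - D² (G(D) = 4 - (D + D*D) = 4 - (D + D²) = 4 + (-D - D²) = 4 - D - D²)
W(I) = 5 - I - I² (W(I) = 1 + (4 - I - I²) = 5 - I - I²)
x = 0 (x = 0/(1/(16 - 7) - 13) = 0/(1/9 - 13) = 0/(⅑ - 13) = 0/(-116/9) = 0*(-9/116) = 0)
159*(x + W(-4)) = 159*(0 + (5 - 1*(-4) - 1*(-4)²)) = 159*(0 + (5 + 4 - 1*16)) = 159*(0 + (5 + 4 - 16)) = 159*(0 - 7) = 159*(-7) = -1113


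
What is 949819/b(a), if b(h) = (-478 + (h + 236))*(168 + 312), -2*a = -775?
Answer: 949819/69840 ≈ 13.600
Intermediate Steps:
a = 775/2 (a = -1/2*(-775) = 775/2 ≈ 387.50)
b(h) = -116160 + 480*h (b(h) = (-478 + (236 + h))*480 = (-242 + h)*480 = -116160 + 480*h)
949819/b(a) = 949819/(-116160 + 480*(775/2)) = 949819/(-116160 + 186000) = 949819/69840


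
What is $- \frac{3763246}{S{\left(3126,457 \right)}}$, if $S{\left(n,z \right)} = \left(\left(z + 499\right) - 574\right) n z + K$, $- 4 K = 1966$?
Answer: $- \frac{7526492}{1091435665} \approx -0.006896$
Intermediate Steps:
$K = - \frac{983}{2}$ ($K = \left(- \frac{1}{4}\right) 1966 = - \frac{983}{2} \approx -491.5$)
$S{\left(n,z \right)} = - \frac{983}{2} + n z \left(-75 + z\right)$ ($S{\left(n,z \right)} = \left(\left(z + 499\right) - 574\right) n z - \frac{983}{2} = \left(\left(499 + z\right) - 574\right) n z - \frac{983}{2} = \left(-75 + z\right) n z - \frac{983}{2} = n \left(-75 + z\right) z - \frac{983}{2} = n z \left(-75 + z\right) - \frac{983}{2} = - \frac{983}{2} + n z \left(-75 + z\right)$)
$- \frac{3763246}{S{\left(3126,457 \right)}} = - \frac{3763246}{- \frac{983}{2} + 3126 \cdot 457^{2} - 234450 \cdot 457} = - \frac{3763246}{- \frac{983}{2} + 3126 \cdot 208849 - 107143650} = - \frac{3763246}{- \frac{983}{2} + 652861974 - 107143650} = - \frac{3763246}{\frac{1091435665}{2}} = \left(-3763246\right) \frac{2}{1091435665} = - \frac{7526492}{1091435665}$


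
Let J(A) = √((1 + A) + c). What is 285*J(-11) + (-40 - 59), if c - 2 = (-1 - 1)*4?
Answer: -99 + 1140*I ≈ -99.0 + 1140.0*I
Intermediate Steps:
c = -6 (c = 2 + (-1 - 1)*4 = 2 - 2*4 = 2 - 8 = -6)
J(A) = √(-5 + A) (J(A) = √((1 + A) - 6) = √(-5 + A))
285*J(-11) + (-40 - 59) = 285*√(-5 - 11) + (-40 - 59) = 285*√(-16) - 99 = 285*(4*I) - 99 = 1140*I - 99 = -99 + 1140*I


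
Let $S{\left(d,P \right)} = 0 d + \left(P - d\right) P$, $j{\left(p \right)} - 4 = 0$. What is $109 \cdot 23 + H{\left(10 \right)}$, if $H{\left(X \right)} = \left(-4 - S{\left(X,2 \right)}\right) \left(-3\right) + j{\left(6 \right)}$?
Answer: $2475$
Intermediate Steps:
$j{\left(p \right)} = 4$ ($j{\left(p \right)} = 4 + 0 = 4$)
$S{\left(d,P \right)} = P \left(P - d\right)$ ($S{\left(d,P \right)} = 0 + P \left(P - d\right) = P \left(P - d\right)$)
$H{\left(X \right)} = 28 - 6 X$ ($H{\left(X \right)} = \left(-4 - 2 \left(2 - X\right)\right) \left(-3\right) + 4 = \left(-4 - \left(4 - 2 X\right)\right) \left(-3\right) + 4 = \left(-4 + \left(-4 + 2 X\right)\right) \left(-3\right) + 4 = \left(-8 + 2 X\right) \left(-3\right) + 4 = \left(24 - 6 X\right) + 4 = 28 - 6 X$)
$109 \cdot 23 + H{\left(10 \right)} = 109 \cdot 23 + \left(28 - 60\right) = 2507 + \left(28 - 60\right) = 2507 - 32 = 2475$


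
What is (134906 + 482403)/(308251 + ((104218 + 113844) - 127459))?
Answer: 617309/398854 ≈ 1.5477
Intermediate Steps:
(134906 + 482403)/(308251 + ((104218 + 113844) - 127459)) = 617309/(308251 + (218062 - 127459)) = 617309/(308251 + 90603) = 617309/398854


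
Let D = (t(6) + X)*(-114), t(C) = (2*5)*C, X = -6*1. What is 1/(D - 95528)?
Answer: -1/101684 ≈ -9.8344e-6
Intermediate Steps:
X = -6
t(C) = 10*C
D = -6156 (D = (10*6 - 6)*(-114) = (60 - 6)*(-114) = 54*(-114) = -6156)
1/(D - 95528) = 1/(-6156 - 95528) = 1/(-101684) = -1/101684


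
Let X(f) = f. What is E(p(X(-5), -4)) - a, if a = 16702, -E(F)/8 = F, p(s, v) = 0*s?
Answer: -16702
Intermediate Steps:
p(s, v) = 0
E(F) = -8*F
E(p(X(-5), -4)) - a = -8*0 - 1*16702 = 0 - 16702 = -16702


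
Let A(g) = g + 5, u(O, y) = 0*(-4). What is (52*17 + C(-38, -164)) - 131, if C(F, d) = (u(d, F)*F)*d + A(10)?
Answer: 768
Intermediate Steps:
u(O, y) = 0
A(g) = 5 + g
C(F, d) = 15 (C(F, d) = (0*F)*d + (5 + 10) = 0*d + 15 = 0 + 15 = 15)
(52*17 + C(-38, -164)) - 131 = (52*17 + 15) - 131 = (884 + 15) - 131 = 899 - 131 = 768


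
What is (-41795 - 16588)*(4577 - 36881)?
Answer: 1886004432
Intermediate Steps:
(-41795 - 16588)*(4577 - 36881) = -58383*(-32304) = 1886004432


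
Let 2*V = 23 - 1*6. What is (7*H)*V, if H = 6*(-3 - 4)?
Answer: -2499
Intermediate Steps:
V = 17/2 (V = (23 - 1*6)/2 = (23 - 6)/2 = (1/2)*17 = 17/2 ≈ 8.5000)
H = -42 (H = 6*(-7) = -42)
(7*H)*V = (7*(-42))*(17/2) = -294*17/2 = -2499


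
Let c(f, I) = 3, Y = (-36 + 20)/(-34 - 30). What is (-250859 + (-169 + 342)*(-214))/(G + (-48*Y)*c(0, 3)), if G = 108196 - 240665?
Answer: 287881/132505 ≈ 2.1726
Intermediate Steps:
Y = 1/4 (Y = -16/(-64) = -16*(-1/64) = 1/4 ≈ 0.25000)
G = -132469
(-250859 + (-169 + 342)*(-214))/(G + (-48*Y)*c(0, 3)) = (-250859 + (-169 + 342)*(-214))/(-132469 - 48*1/4*3) = (-250859 + 173*(-214))/(-132469 - 12*3) = (-250859 - 37022)/(-132469 - 36) = -287881/(-132505) = -287881*(-1/132505) = 287881/132505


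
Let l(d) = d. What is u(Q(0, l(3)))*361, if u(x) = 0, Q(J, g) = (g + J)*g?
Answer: 0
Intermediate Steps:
Q(J, g) = g*(J + g) (Q(J, g) = (J + g)*g = g*(J + g))
u(Q(0, l(3)))*361 = 0*361 = 0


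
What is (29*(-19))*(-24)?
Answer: 13224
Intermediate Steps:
(29*(-19))*(-24) = -551*(-24) = 13224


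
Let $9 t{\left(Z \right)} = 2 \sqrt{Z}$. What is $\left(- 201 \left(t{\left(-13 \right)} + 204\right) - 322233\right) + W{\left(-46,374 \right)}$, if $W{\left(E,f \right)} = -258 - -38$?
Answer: $-363457 - \frac{134 i \sqrt{13}}{3} \approx -3.6346 \cdot 10^{5} - 161.05 i$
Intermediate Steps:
$W{\left(E,f \right)} = -220$ ($W{\left(E,f \right)} = -258 + 38 = -220$)
$t{\left(Z \right)} = \frac{2 \sqrt{Z}}{9}$
$\left(- 201 \left(t{\left(-13 \right)} + 204\right) - 322233\right) + W{\left(-46,374 \right)} = \left(- 201 \left(\frac{2 \sqrt{-13}}{9} + 204\right) - 322233\right) - 220 = \left(- 201 \left(\frac{2 i \sqrt{13}}{9} + 204\right) - 322233\right) - 220 = \left(- 201 \left(204 + \frac{2 i \sqrt{13}}{9}\right) - 322233\right) - 220 = \left(\left(-41004 - \frac{134 i \sqrt{13}}{3}\right) - 322233\right) - 220 = \left(-363237 - \frac{134 i \sqrt{13}}{3}\right) - 220 = -363457 - \frac{134 i \sqrt{13}}{3}$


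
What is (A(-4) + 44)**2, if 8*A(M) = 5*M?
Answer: 6889/4 ≈ 1722.3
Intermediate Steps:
A(M) = 5*M/8 (A(M) = (5*M)/8 = 5*M/8)
(A(-4) + 44)**2 = ((5/8)*(-4) + 44)**2 = (-5/2 + 44)**2 = (83/2)**2 = 6889/4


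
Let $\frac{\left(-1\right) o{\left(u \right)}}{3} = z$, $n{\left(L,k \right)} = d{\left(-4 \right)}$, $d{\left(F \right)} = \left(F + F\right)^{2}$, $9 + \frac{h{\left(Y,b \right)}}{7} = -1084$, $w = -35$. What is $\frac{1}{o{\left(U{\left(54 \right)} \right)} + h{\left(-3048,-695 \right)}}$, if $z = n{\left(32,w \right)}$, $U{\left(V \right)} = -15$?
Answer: $- \frac{1}{7843} \approx -0.0001275$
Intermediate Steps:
$h{\left(Y,b \right)} = -7651$ ($h{\left(Y,b \right)} = -63 + 7 \left(-1084\right) = -63 - 7588 = -7651$)
$d{\left(F \right)} = 4 F^{2}$ ($d{\left(F \right)} = \left(2 F\right)^{2} = 4 F^{2}$)
$n{\left(L,k \right)} = 64$ ($n{\left(L,k \right)} = 4 \left(-4\right)^{2} = 4 \cdot 16 = 64$)
$z = 64$
$o{\left(u \right)} = -192$ ($o{\left(u \right)} = \left(-3\right) 64 = -192$)
$\frac{1}{o{\left(U{\left(54 \right)} \right)} + h{\left(-3048,-695 \right)}} = \frac{1}{-192 - 7651} = \frac{1}{-7843} = - \frac{1}{7843}$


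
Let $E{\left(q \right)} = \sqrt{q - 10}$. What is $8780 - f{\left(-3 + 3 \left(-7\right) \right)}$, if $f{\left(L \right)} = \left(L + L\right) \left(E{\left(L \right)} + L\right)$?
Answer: $7628 + 48 i \sqrt{34} \approx 7628.0 + 279.89 i$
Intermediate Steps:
$E{\left(q \right)} = \sqrt{-10 + q}$
$f{\left(L \right)} = 2 L \left(L + \sqrt{-10 + L}\right)$ ($f{\left(L \right)} = \left(L + L\right) \left(\sqrt{-10 + L} + L\right) = 2 L \left(L + \sqrt{-10 + L}\right)$)
$8780 - f{\left(-3 + 3 \left(-7\right) \right)} = 8780 - 2 \left(-3 + 3 \left(-7\right)\right) \left(\left(-3 + 3 \left(-7\right)\right) + \sqrt{-10 + \left(-3 + 3 \left(-7\right)\right)}\right) = 8780 - 2 \left(-3 - 21\right) \left(\left(-3 - 21\right) + \sqrt{-10 - 24}\right) = 8780 - 2 \left(-24\right) \left(-24 + \sqrt{-10 - 24}\right) = 8780 - 2 \left(-24\right) \left(-24 + \sqrt{-34}\right) = 8780 - 2 \left(-24\right) \left(-24 + i \sqrt{34}\right) = 8780 - \left(1152 - 48 i \sqrt{34}\right) = 7628 + 48 i \sqrt{34}$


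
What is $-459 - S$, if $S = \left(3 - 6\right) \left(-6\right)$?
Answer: $-477$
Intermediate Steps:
$S = 18$ ($S = \left(-3\right) \left(-6\right) = 18$)
$-459 - S = -459 - 18 = -477$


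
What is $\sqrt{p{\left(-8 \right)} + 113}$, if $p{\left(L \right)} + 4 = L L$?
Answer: $\sqrt{173} \approx 13.153$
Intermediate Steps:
$p{\left(L \right)} = -4 + L^{2}$ ($p{\left(L \right)} = -4 + L L = -4 + L^{2}$)
$\sqrt{p{\left(-8 \right)} + 113} = \sqrt{\left(-4 + \left(-8\right)^{2}\right) + 113} = \sqrt{\left(-4 + 64\right) + 113} = \sqrt{60 + 113} = \sqrt{173}$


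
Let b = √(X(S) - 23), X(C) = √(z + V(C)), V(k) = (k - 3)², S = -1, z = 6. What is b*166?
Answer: 166*√(-23 + √22) ≈ 710.31*I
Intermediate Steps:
V(k) = (-3 + k)²
X(C) = √(6 + (-3 + C)²)
b = √(-23 + √22) (b = √(√(6 + (-3 - 1)²) - 23) = √(√(6 + (-4)²) - 23) = √(√(6 + 16) - 23) = √(√22 - 23) = √(-23 + √22) ≈ 4.279*I)
b*166 = √(-23 + √22)*166 = 166*√(-23 + √22)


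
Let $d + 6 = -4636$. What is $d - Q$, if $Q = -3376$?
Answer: $-1266$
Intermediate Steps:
$d = -4642$ ($d = -6 - 4636 = -4642$)
$d - Q = -4642 - -3376 = -4642 + 3376 = -1266$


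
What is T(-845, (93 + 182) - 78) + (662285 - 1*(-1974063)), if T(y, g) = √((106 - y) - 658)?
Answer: 2636348 + √293 ≈ 2.6364e+6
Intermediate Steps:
T(y, g) = √(-552 - y)
T(-845, (93 + 182) - 78) + (662285 - 1*(-1974063)) = √(-552 - 1*(-845)) + (662285 - 1*(-1974063)) = √(-552 + 845) + (662285 + 1974063) = √293 + 2636348 = 2636348 + √293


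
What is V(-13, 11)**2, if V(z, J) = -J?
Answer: 121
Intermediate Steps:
V(-13, 11)**2 = (-1*11)**2 = (-11)**2 = 121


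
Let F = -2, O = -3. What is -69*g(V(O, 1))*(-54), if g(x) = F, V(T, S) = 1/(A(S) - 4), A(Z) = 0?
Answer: -7452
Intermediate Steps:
V(T, S) = -¼ (V(T, S) = 1/(0 - 4) = 1/(-4) = -¼)
g(x) = -2
-69*g(V(O, 1))*(-54) = -69*(-2)*(-54) = 138*(-54) = -7452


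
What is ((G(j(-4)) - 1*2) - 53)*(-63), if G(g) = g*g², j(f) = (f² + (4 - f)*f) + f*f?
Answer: 3465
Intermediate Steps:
j(f) = 2*f² + f*(4 - f) (j(f) = (f² + f*(4 - f)) + f² = 2*f² + f*(4 - f))
G(g) = g³
((G(j(-4)) - 1*2) - 53)*(-63) = (((-4*(4 - 4))³ - 1*2) - 53)*(-63) = (((-4*0)³ - 2) - 53)*(-63) = ((0³ - 2) - 53)*(-63) = ((0 - 2) - 53)*(-63) = (-2 - 53)*(-63) = -55*(-63) = 3465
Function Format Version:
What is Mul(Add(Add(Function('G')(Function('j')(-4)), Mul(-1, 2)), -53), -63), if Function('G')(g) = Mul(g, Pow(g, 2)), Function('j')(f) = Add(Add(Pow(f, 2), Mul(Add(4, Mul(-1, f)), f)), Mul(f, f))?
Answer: 3465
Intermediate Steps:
Function('j')(f) = Add(Mul(2, Pow(f, 2)), Mul(f, Add(4, Mul(-1, f)))) (Function('j')(f) = Add(Add(Pow(f, 2), Mul(f, Add(4, Mul(-1, f)))), Pow(f, 2)) = Add(Mul(2, Pow(f, 2)), Mul(f, Add(4, Mul(-1, f)))))
Function('G')(g) = Pow(g, 3)
Mul(Add(Add(Function('G')(Function('j')(-4)), Mul(-1, 2)), -53), -63) = Mul(Add(Add(Pow(Mul(-4, Add(4, -4)), 3), Mul(-1, 2)), -53), -63) = Mul(Add(Add(Pow(Mul(-4, 0), 3), -2), -53), -63) = Mul(Add(Add(Pow(0, 3), -2), -53), -63) = Mul(Add(Add(0, -2), -53), -63) = Mul(Add(-2, -53), -63) = Mul(-55, -63) = 3465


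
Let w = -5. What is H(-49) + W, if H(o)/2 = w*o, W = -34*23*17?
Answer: -12804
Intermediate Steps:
W = -13294 (W = -782*17 = -13294)
H(o) = -10*o (H(o) = 2*(-5*o) = -10*o)
H(-49) + W = -10*(-49) - 13294 = 490 - 13294 = -12804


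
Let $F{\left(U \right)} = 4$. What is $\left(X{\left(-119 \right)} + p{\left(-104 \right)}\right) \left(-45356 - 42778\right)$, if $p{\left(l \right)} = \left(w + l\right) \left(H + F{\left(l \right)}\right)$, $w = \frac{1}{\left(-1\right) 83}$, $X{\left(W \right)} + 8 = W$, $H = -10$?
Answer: $- \frac{3636144438}{83} \approx -4.3809 \cdot 10^{7}$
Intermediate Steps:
$X{\left(W \right)} = -8 + W$
$w = - \frac{1}{83}$ ($w = \frac{1}{-83} = - \frac{1}{83} \approx -0.012048$)
$p{\left(l \right)} = \frac{6}{83} - 6 l$ ($p{\left(l \right)} = \left(- \frac{1}{83} + l\right) \left(-10 + 4\right) = \left(- \frac{1}{83} + l\right) \left(-6\right) = \frac{6}{83} - 6 l$)
$\left(X{\left(-119 \right)} + p{\left(-104 \right)}\right) \left(-45356 - 42778\right) = \left(\left(-8 - 119\right) + \left(\frac{6}{83} - -624\right)\right) \left(-45356 - 42778\right) = \left(-127 + \left(\frac{6}{83} + 624\right)\right) \left(-88134\right) = \left(-127 + \frac{51798}{83}\right) \left(-88134\right) = \frac{41257}{83} \left(-88134\right) = - \frac{3636144438}{83}$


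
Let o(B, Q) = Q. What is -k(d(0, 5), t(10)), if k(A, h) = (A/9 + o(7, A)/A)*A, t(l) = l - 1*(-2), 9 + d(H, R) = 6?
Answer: 2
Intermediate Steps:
d(H, R) = -3 (d(H, R) = -9 + 6 = -3)
t(l) = 2 + l (t(l) = l + 2 = 2 + l)
k(A, h) = A*(1 + A/9) (k(A, h) = (A/9 + A/A)*A = (A*(⅑) + 1)*A = (A/9 + 1)*A = (1 + A/9)*A = A*(1 + A/9))
-k(d(0, 5), t(10)) = -(-3)*(9 - 3)/9 = -(-3)*6/9 = -1*(-2) = 2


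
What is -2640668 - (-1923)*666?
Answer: -1359950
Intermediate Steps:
-2640668 - (-1923)*666 = -2640668 - 1*(-1280718) = -2640668 + 1280718 = -1359950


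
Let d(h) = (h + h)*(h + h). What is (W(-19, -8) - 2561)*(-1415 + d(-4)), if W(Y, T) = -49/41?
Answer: 141922550/41 ≈ 3.4615e+6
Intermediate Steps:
W(Y, T) = -49/41 (W(Y, T) = -49*1/41 = -49/41)
d(h) = 4*h**2 (d(h) = (2*h)*(2*h) = 4*h**2)
(W(-19, -8) - 2561)*(-1415 + d(-4)) = (-49/41 - 2561)*(-1415 + 4*(-4)**2) = -105050*(-1415 + 4*16)/41 = -105050*(-1415 + 64)/41 = -105050/41*(-1351) = 141922550/41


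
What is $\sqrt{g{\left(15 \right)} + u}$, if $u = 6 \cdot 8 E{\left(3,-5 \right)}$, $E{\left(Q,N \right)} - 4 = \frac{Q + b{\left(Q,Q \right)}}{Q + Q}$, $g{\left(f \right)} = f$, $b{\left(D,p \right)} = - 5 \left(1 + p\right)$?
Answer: $\sqrt{71} \approx 8.4261$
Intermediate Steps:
$b{\left(D,p \right)} = -5 - 5 p$
$E{\left(Q,N \right)} = 4 + \frac{-5 - 4 Q}{2 Q}$ ($E{\left(Q,N \right)} = 4 + \frac{Q - \left(5 + 5 Q\right)}{Q + Q} = 4 + \frac{-5 - 4 Q}{2 Q}$)
$u = 56$ ($u = 6 \cdot 8 \left(2 - \frac{5}{2 \cdot 3}\right) = 48 \left(2 - \frac{5}{6}\right) = 48 \cdot \frac{7}{6} = 56$)
$\sqrt{g{\left(15 \right)} + u} = \sqrt{15 + 56} = \sqrt{71}$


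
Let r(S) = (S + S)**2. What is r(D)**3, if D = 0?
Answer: 0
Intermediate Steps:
r(S) = 4*S**2 (r(S) = (2*S)**2 = 4*S**2)
r(D)**3 = (4*0**2)**3 = (4*0)**3 = 0**3 = 0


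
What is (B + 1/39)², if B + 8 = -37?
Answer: 3076516/1521 ≈ 2022.7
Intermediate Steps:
B = -45 (B = -8 - 37 = -45)
(B + 1/39)² = (-45 + 1/39)² = (-1754/39)² = 3076516/1521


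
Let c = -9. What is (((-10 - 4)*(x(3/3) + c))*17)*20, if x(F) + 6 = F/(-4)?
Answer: 72590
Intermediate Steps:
x(F) = -6 - F/4 (x(F) = -6 + F/(-4) = -6 + F*(-¼) = -6 - F/4)
(((-10 - 4)*(x(3/3) + c))*17)*20 = (((-10 - 4)*((-6 - 3/(4*3)) - 9))*17)*20 = (-14*((-6 - 3/(4*3)) - 9)*17)*20 = (-14*((-6 - ¼*1) - 9)*17)*20 = (-14*((-6 - ¼) - 9)*17)*20 = (-14*(-25/4 - 9)*17)*20 = (-14*(-61/4)*17)*20 = ((427/2)*17)*20 = (7259/2)*20 = 72590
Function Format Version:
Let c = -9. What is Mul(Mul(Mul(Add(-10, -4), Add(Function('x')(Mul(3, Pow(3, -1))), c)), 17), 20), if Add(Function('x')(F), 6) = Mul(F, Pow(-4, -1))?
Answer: 72590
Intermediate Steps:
Function('x')(F) = Add(-6, Mul(Rational(-1, 4), F)) (Function('x')(F) = Add(-6, Mul(F, Pow(-4, -1))) = Add(-6, Mul(F, Rational(-1, 4))) = Add(-6, Mul(Rational(-1, 4), F)))
Mul(Mul(Mul(Add(-10, -4), Add(Function('x')(Mul(3, Pow(3, -1))), c)), 17), 20) = Mul(Mul(Mul(Add(-10, -4), Add(Add(-6, Mul(Rational(-1, 4), Mul(3, Pow(3, -1)))), -9)), 17), 20) = Mul(Mul(Mul(-14, Add(Add(-6, Mul(Rational(-1, 4), Mul(3, Rational(1, 3)))), -9)), 17), 20) = Mul(Mul(Mul(-14, Add(Add(-6, Mul(Rational(-1, 4), 1)), -9)), 17), 20) = Mul(Mul(Mul(-14, Add(Add(-6, Rational(-1, 4)), -9)), 17), 20) = Mul(Mul(Mul(-14, Add(Rational(-25, 4), -9)), 17), 20) = Mul(Mul(Mul(-14, Rational(-61, 4)), 17), 20) = Mul(Mul(Rational(427, 2), 17), 20) = Mul(Rational(7259, 2), 20) = 72590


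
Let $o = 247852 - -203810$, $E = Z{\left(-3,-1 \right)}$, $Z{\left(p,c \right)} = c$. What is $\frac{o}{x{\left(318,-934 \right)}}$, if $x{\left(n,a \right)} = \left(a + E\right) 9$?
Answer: $- \frac{150554}{2805} \approx -53.673$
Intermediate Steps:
$E = -1$
$x{\left(n,a \right)} = -9 + 9 a$ ($x{\left(n,a \right)} = \left(a - 1\right) 9 = \left(-1 + a\right) 9 = -9 + 9 a$)
$o = 451662$ ($o = 247852 + 203810 = 451662$)
$\frac{o}{x{\left(318,-934 \right)}} = \frac{451662}{-9 + 9 \left(-934\right)} = \frac{451662}{-9 - 8406} = \frac{451662}{-8415} = 451662 \left(- \frac{1}{8415}\right) = - \frac{150554}{2805}$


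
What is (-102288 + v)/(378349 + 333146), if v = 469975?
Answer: 367687/711495 ≈ 0.51678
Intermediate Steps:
(-102288 + v)/(378349 + 333146) = (-102288 + 469975)/(378349 + 333146) = 367687/711495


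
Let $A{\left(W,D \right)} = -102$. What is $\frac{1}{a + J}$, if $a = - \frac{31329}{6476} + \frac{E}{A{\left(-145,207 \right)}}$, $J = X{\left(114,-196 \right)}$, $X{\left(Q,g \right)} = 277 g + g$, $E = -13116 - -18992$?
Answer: $- \frac{330276}{18016702955} \approx -1.8332 \cdot 10^{-5}$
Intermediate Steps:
$E = 5876$ ($E = -13116 + 18992 = 5876$)
$X{\left(Q,g \right)} = 278 g$
$J = -54488$ ($J = 278 \left(-196\right) = -54488$)
$a = - \frac{20624267}{330276}$ ($a = - \frac{31329}{6476} + \frac{5876}{-102} = \left(-31329\right) \frac{1}{6476} + 5876 \left(- \frac{1}{102}\right) = - \frac{31329}{6476} - \frac{2938}{51} = - \frac{20624267}{330276} \approx -62.446$)
$\frac{1}{a + J} = \frac{1}{- \frac{20624267}{330276} - 54488} = \frac{1}{- \frac{18016702955}{330276}} = - \frac{330276}{18016702955}$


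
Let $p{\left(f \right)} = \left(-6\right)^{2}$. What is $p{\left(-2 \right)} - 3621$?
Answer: $-3585$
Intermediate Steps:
$p{\left(f \right)} = 36$
$p{\left(-2 \right)} - 3621 = 36 - 3621 = -3585$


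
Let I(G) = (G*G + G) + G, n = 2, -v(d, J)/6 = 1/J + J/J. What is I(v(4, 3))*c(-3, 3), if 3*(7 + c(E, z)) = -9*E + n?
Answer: 128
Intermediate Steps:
v(d, J) = -6 - 6/J (v(d, J) = -6*(1/J + J/J) = -6*(1/J + 1) = -6*(1 + 1/J) = -6 - 6/J)
I(G) = G**2 + 2*G (I(G) = (G**2 + G) + G = (G + G**2) + G = G**2 + 2*G)
c(E, z) = -19/3 - 3*E (c(E, z) = -7 + (-9*E + 2)/3 = -7 + (2 - 9*E)/3 = -7 + (2/3 - 3*E) = -19/3 - 3*E)
I(v(4, 3))*c(-3, 3) = ((-6 - 6/3)*(2 + (-6 - 6/3)))*(-19/3 - 3*(-3)) = ((-6 - 6*1/3)*(2 + (-6 - 6*1/3)))*(-19/3 + 9) = ((-6 - 2)*(2 + (-6 - 2)))*(8/3) = -8*(2 - 8)*(8/3) = -8*(-6)*(8/3) = 48*(8/3) = 128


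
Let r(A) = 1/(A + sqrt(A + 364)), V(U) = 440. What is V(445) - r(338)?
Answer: 1921467/4367 + 3*sqrt(78)/113542 ≈ 440.00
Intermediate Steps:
r(A) = 1/(A + sqrt(364 + A))
V(445) - r(338) = 440 - 1/(338 + sqrt(364 + 338)) = 440 - 1/(338 + sqrt(702)) = 440 - 1/(338 + 3*sqrt(78))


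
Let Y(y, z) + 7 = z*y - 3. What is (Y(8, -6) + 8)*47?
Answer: -2350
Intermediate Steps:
Y(y, z) = -10 + y*z (Y(y, z) = -7 + (z*y - 3) = -7 + (y*z - 3) = -7 + (-3 + y*z) = -10 + y*z)
(Y(8, -6) + 8)*47 = ((-10 + 8*(-6)) + 8)*47 = ((-10 - 48) + 8)*47 = (-58 + 8)*47 = -50*47 = -2350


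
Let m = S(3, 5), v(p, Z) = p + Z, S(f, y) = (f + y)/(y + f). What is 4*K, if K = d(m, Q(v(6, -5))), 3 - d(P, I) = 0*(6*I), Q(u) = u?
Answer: 12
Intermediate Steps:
S(f, y) = 1 (S(f, y) = (f + y)/(f + y) = 1)
v(p, Z) = Z + p
m = 1
d(P, I) = 3 (d(P, I) = 3 - 0*6*I = 3 - 1*0 = 3 + 0 = 3)
K = 3
4*K = 4*3 = 12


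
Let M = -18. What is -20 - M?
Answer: -2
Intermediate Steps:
-20 - M = -20 - 1*(-18) = -20 + 18 = -2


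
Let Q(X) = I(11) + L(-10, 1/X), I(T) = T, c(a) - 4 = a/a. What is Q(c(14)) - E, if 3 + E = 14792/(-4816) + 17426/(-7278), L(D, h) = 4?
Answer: 1195487/50946 ≈ 23.466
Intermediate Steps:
c(a) = 5 (c(a) = 4 + a/a = 4 + 1 = 5)
E = -431297/50946 (E = -3 + (14792/(-4816) + 17426/(-7278)) = -3 + (14792*(-1/4816) + 17426*(-1/7278)) = -3 + (-43/14 - 8713/3639) = -3 - 278459/50946 = -431297/50946 ≈ -8.4658)
Q(X) = 15 (Q(X) = 11 + 4 = 15)
Q(c(14)) - E = 15 - 1*(-431297/50946) = 15 + 431297/50946 = 1195487/50946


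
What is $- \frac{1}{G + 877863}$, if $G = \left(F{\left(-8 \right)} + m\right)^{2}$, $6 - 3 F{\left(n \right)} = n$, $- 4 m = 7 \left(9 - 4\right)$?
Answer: $- \frac{144}{126414673} \approx -1.1391 \cdot 10^{-6}$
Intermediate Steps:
$m = - \frac{35}{4}$ ($m = - \frac{7 \left(9 - 4\right)}{4} = - \frac{7 \cdot 5}{4} = \left(- \frac{1}{4}\right) 35 = - \frac{35}{4} \approx -8.75$)
$F{\left(n \right)} = 2 - \frac{n}{3}$
$G = \frac{2401}{144}$ ($G = \left(\left(2 - - \frac{8}{3}\right) - \frac{35}{4}\right)^{2} = \left(\left(2 + \frac{8}{3}\right) - \frac{35}{4}\right)^{2} = \left(\frac{14}{3} - \frac{35}{4}\right)^{2} = \left(- \frac{49}{12}\right)^{2} = \frac{2401}{144} \approx 16.674$)
$- \frac{1}{G + 877863} = - \frac{1}{\frac{2401}{144} + 877863} = - \frac{1}{\frac{126414673}{144}} = \left(-1\right) \frac{144}{126414673} = - \frac{144}{126414673}$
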